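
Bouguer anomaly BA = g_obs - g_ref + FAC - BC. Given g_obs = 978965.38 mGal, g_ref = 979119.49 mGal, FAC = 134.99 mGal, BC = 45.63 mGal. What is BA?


BA = g_obs - g_ref + FAC - BC
= 978965.38 - 979119.49 + 134.99 - 45.63
= -64.75 mGal

-64.75


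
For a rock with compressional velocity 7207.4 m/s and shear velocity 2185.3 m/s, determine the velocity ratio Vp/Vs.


Vp/Vs = 7207.4 / 2185.3
= 3.2981

3.2981


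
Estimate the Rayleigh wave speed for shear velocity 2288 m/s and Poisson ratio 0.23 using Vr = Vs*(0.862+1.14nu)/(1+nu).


Numerator factor = 0.862 + 1.14*0.23 = 1.1242
Denominator = 1 + 0.23 = 1.23
Vr = 2288 * 1.1242 / 1.23 = 2091.19 m/s

2091.19


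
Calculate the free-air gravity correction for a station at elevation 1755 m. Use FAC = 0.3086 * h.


FAC = 0.3086 * h
= 0.3086 * 1755
= 541.593 mGal

541.593


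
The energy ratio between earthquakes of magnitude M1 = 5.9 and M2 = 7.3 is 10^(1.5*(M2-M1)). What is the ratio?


M2 - M1 = 7.3 - 5.9 = 1.4
1.5 * 1.4 = 2.1
ratio = 10^2.1 = 125.89

125.89


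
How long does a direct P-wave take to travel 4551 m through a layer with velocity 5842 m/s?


t = x / V
= 4551 / 5842
= 0.779 s

0.779


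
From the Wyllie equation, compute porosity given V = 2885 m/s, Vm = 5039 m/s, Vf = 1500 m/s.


1/V - 1/Vm = 1/2885 - 1/5039 = 0.00014817
1/Vf - 1/Vm = 1/1500 - 1/5039 = 0.00046821
phi = 0.00014817 / 0.00046821 = 0.3165

0.3165


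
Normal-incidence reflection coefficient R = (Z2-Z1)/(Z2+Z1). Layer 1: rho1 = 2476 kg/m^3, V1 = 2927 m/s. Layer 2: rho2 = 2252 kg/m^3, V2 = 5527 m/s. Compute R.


Z1 = 2476 * 2927 = 7247252
Z2 = 2252 * 5527 = 12446804
R = (12446804 - 7247252) / (12446804 + 7247252) = 5199552 / 19694056 = 0.264

0.264


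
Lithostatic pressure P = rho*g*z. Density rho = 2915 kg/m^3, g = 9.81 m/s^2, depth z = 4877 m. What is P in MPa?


P = rho * g * z / 1e6
= 2915 * 9.81 * 4877 / 1e6
= 139463423.55 / 1e6
= 139.4634 MPa

139.4634


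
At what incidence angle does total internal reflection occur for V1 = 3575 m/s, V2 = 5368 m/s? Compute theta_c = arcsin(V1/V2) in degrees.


V1/V2 = 3575/5368 = 0.665984
theta_c = arcsin(0.665984) = 41.7578 degrees

41.7578


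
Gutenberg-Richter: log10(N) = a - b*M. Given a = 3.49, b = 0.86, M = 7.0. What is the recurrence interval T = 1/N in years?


log10(N) = 3.49 - 0.86*7.0 = -2.53
N = 10^-2.53 = 0.002951
T = 1/N = 1/0.002951 = 338.8442 years

338.8442


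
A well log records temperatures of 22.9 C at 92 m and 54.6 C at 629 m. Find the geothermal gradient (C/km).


dT = 54.6 - 22.9 = 31.7 C
dz = 629 - 92 = 537 m
gradient = dT/dz * 1000 = 31.7/537 * 1000 = 59.0317 C/km

59.0317


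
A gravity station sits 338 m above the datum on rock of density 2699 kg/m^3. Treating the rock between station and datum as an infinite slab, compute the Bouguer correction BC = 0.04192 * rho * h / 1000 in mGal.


BC = 0.04192 * rho * h / 1000
= 0.04192 * 2699 * 338 / 1000
= 38.242 mGal

38.242


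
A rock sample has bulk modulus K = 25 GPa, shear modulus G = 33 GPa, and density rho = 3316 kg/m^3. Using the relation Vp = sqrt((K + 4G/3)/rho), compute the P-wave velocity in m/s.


First compute the effective modulus:
K + 4G/3 = 25e9 + 4*33e9/3 = 69000000000.0 Pa
Then divide by density:
69000000000.0 / 3316 = 20808202.6538 Pa/(kg/m^3)
Take the square root:
Vp = sqrt(20808202.6538) = 4561.6 m/s

4561.6


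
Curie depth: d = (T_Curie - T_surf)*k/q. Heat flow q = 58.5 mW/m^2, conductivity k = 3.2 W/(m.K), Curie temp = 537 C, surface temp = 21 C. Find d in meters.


T_Curie - T_surf = 537 - 21 = 516 C
Convert q to W/m^2: 58.5 mW/m^2 = 0.0585 W/m^2
d = 516 * 3.2 / 0.0585 = 28225.64 m

28225.64


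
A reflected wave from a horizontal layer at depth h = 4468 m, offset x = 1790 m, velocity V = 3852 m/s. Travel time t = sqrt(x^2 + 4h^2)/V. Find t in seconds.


x^2 + 4h^2 = 1790^2 + 4*4468^2 = 3204100 + 79852096 = 83056196
sqrt(83056196) = 9113.5172
t = 9113.5172 / 3852 = 2.3659 s

2.3659


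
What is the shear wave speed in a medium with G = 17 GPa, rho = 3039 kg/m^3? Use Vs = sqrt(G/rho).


Convert G to Pa: G = 17e9 Pa
Compute G/rho = 17e9 / 3039 = 5593945.3768
Vs = sqrt(5593945.3768) = 2365.15 m/s

2365.15


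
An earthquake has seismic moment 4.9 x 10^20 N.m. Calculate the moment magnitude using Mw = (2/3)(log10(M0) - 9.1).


log10(M0) = log10(4.9 x 10^20) = 20.6902
Mw = 2/3 * (20.6902 - 9.1)
= 2/3 * 11.5902
= 7.73

7.73


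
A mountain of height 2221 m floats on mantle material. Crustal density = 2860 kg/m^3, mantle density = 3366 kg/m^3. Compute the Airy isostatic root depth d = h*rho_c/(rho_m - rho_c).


rho_m - rho_c = 3366 - 2860 = 506
d = 2221 * 2860 / 506
= 6352060 / 506
= 12553.48 m

12553.48


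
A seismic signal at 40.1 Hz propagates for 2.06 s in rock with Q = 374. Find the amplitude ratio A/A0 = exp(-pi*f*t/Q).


pi*f*t/Q = pi*40.1*2.06/374 = 0.693889
A/A0 = exp(-0.693889) = 0.499629

0.499629


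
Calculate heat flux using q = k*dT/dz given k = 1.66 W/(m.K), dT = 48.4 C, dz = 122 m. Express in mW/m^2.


q = k * dT / dz * 1000
= 1.66 * 48.4 / 122 * 1000
= 0.658557 * 1000
= 658.5574 mW/m^2

658.5574


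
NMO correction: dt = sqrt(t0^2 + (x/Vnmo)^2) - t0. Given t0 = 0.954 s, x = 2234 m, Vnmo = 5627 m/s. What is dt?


x/Vnmo = 2234/5627 = 0.397014
(x/Vnmo)^2 = 0.15762
t0^2 = 0.910116
sqrt(0.910116 + 0.15762) = 1.033313
dt = 1.033313 - 0.954 = 0.079313

0.079313


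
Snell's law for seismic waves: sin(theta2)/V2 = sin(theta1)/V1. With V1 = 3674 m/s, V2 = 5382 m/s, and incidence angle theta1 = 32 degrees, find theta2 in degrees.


sin(theta1) = sin(32 deg) = 0.529919
sin(theta2) = V2/V1 * sin(theta1) = 5382/3674 * 0.529919 = 0.776273
theta2 = arcsin(0.776273) = 50.9206 degrees

50.9206


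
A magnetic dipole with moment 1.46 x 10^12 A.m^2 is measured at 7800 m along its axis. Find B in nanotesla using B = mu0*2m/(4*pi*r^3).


m = 1.46 x 10^12 = 1460000000000 A.m^2
2m = 2920000000000 A.m^2
r^3 = 7800^3 = 474552000000
B = (4pi*10^-7) * 2920000000000 / (4*pi * 474552000000) * 1e9
= 3669380.219393 / 5963396307785.37 * 1e9
= 615.3172 nT

615.3172


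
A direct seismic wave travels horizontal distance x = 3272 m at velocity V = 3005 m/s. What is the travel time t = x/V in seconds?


t = x / V
= 3272 / 3005
= 1.0889 s

1.0889


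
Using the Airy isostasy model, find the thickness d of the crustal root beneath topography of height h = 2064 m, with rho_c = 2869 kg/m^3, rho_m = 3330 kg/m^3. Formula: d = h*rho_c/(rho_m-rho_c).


rho_m - rho_c = 3330 - 2869 = 461
d = 2064 * 2869 / 461
= 5921616 / 461
= 12845.15 m

12845.15


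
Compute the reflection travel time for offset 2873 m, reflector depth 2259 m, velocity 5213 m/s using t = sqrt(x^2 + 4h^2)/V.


x^2 + 4h^2 = 2873^2 + 4*2259^2 = 8254129 + 20412324 = 28666453
sqrt(28666453) = 5354.1062
t = 5354.1062 / 5213 = 1.0271 s

1.0271


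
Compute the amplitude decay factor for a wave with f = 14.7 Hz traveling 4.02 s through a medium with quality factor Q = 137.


pi*f*t/Q = pi*14.7*4.02/137 = 1.355104
A/A0 = exp(-1.355104) = 0.25792

0.25792


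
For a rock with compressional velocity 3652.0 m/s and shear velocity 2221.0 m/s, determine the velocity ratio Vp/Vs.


Vp/Vs = 3652.0 / 2221.0
= 1.6443

1.6443


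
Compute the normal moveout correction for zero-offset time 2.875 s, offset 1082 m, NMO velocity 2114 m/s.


x/Vnmo = 1082/2114 = 0.511826
(x/Vnmo)^2 = 0.261966
t0^2 = 8.265625
sqrt(8.265625 + 0.261966) = 2.920204
dt = 2.920204 - 2.875 = 0.045204

0.045204


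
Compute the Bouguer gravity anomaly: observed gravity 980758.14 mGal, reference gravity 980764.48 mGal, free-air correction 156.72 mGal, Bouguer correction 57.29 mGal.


BA = g_obs - g_ref + FAC - BC
= 980758.14 - 980764.48 + 156.72 - 57.29
= 93.09 mGal

93.09


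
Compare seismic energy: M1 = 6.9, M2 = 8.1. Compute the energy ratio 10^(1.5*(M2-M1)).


M2 - M1 = 8.1 - 6.9 = 1.2
1.5 * 1.2 = 1.8
ratio = 10^1.8 = 63.1

63.1


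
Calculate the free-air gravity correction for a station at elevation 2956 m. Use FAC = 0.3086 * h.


FAC = 0.3086 * h
= 0.3086 * 2956
= 912.2216 mGal

912.2216


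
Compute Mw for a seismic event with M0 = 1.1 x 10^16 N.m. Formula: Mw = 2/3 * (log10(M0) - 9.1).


log10(M0) = log10(1.1 x 10^16) = 16.0414
Mw = 2/3 * (16.0414 - 9.1)
= 2/3 * 6.9414
= 4.63

4.63


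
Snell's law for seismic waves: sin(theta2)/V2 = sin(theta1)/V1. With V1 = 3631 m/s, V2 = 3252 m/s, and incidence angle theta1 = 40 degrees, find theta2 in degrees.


sin(theta1) = sin(40 deg) = 0.642788
sin(theta2) = V2/V1 * sin(theta1) = 3252/3631 * 0.642788 = 0.575694
theta2 = arcsin(0.575694) = 35.1483 degrees

35.1483


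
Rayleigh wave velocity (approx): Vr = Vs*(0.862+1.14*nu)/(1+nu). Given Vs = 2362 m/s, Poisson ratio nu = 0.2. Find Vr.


Numerator factor = 0.862 + 1.14*0.2 = 1.09
Denominator = 1 + 0.2 = 1.2
Vr = 2362 * 1.09 / 1.2 = 2145.48 m/s

2145.48


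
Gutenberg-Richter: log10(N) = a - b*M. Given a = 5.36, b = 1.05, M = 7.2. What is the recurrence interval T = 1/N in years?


log10(N) = 5.36 - 1.05*7.2 = -2.2
N = 10^-2.2 = 0.00631
T = 1/N = 1/0.00631 = 158.4893 years

158.4893


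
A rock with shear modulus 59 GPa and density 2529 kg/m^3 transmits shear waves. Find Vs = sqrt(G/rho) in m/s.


Convert G to Pa: G = 59e9 Pa
Compute G/rho = 59e9 / 2529 = 23329379.2013
Vs = sqrt(23329379.2013) = 4830.05 m/s

4830.05


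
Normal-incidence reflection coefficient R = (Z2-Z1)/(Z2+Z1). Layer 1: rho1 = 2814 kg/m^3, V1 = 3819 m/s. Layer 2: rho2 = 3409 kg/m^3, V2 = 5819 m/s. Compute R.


Z1 = 2814 * 3819 = 10746666
Z2 = 3409 * 5819 = 19836971
R = (19836971 - 10746666) / (19836971 + 10746666) = 9090305 / 30583637 = 0.2972

0.2972


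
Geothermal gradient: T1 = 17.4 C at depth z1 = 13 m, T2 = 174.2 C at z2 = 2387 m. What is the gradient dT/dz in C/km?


dT = 174.2 - 17.4 = 156.8 C
dz = 2387 - 13 = 2374 m
gradient = dT/dz * 1000 = 156.8/2374 * 1000 = 66.0489 C/km

66.0489


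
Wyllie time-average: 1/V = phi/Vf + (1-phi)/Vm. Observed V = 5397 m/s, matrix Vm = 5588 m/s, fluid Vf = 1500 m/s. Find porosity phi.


1/V - 1/Vm = 1/5397 - 1/5588 = 6.33e-06
1/Vf - 1/Vm = 1/1500 - 1/5588 = 0.00048771
phi = 6.33e-06 / 0.00048771 = 0.013

0.013


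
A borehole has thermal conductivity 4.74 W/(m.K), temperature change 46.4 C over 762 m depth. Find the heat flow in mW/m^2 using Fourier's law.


q = k * dT / dz * 1000
= 4.74 * 46.4 / 762 * 1000
= 0.28863 * 1000
= 288.6299 mW/m^2

288.6299


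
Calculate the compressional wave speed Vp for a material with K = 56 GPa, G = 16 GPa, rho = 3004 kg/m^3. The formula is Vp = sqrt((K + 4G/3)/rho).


First compute the effective modulus:
K + 4G/3 = 56e9 + 4*16e9/3 = 77333333333.33 Pa
Then divide by density:
77333333333.33 / 3004 = 25743453.1735 Pa/(kg/m^3)
Take the square root:
Vp = sqrt(25743453.1735) = 5073.8 m/s

5073.8


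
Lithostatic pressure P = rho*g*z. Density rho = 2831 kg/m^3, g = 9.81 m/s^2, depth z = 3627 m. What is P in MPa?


P = rho * g * z / 1e6
= 2831 * 9.81 * 3627 / 1e6
= 100729442.97 / 1e6
= 100.7294 MPa

100.7294


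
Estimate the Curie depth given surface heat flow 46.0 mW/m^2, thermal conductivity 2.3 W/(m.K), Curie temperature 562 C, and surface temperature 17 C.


T_Curie - T_surf = 562 - 17 = 545 C
Convert q to W/m^2: 46.0 mW/m^2 = 0.046 W/m^2
d = 545 * 2.3 / 0.046 = 27250.0 m

27250.0


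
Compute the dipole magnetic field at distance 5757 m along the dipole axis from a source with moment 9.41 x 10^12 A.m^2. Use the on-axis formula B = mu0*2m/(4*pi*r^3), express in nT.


m = 9.41 x 10^12 = 9410000000000 A.m^2
2m = 18820000000000 A.m^2
r^3 = 5757^3 = 190804533093
B = (4pi*10^-7) * 18820000000000 / (4*pi * 190804533093) * 1e9
= 23649909.496224 / 2397720477746.4 * 1e9
= 9863.4973 nT

9863.4973


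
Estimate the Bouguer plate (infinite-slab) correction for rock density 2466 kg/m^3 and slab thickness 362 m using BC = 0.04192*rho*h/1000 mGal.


BC = 0.04192 * rho * h / 1000
= 0.04192 * 2466 * 362 / 1000
= 37.4216 mGal

37.4216


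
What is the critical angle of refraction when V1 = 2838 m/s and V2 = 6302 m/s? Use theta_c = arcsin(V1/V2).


V1/V2 = 2838/6302 = 0.450333
theta_c = arcsin(0.450333) = 26.7651 degrees

26.7651


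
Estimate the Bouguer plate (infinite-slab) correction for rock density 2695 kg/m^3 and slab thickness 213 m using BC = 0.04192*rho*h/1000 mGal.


BC = 0.04192 * rho * h / 1000
= 0.04192 * 2695 * 213 / 1000
= 24.0635 mGal

24.0635


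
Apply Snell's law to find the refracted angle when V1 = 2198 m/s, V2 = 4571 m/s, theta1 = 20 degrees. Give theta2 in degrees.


sin(theta1) = sin(20 deg) = 0.34202
sin(theta2) = V2/V1 * sin(theta1) = 4571/2198 * 0.34202 = 0.711271
theta2 = arcsin(0.711271) = 45.3384 degrees

45.3384


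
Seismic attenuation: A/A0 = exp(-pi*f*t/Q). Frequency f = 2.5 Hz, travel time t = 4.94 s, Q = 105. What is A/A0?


pi*f*t/Q = pi*2.5*4.94/105 = 0.369511
A/A0 = exp(-0.369511) = 0.691072

0.691072


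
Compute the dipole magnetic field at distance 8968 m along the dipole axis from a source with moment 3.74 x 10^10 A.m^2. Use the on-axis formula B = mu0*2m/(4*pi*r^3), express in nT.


m = 3.74 x 10^10 = 37400000000 A.m^2
2m = 74800000000 A.m^2
r^3 = 8968^3 = 721251615232
B = (4pi*10^-7) * 74800000000 / (4*pi * 721251615232) * 1e9
= 93996.452195 / 9063515103210.49 * 1e9
= 10.3709 nT

10.3709


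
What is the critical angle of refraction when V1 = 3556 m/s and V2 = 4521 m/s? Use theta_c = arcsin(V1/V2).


V1/V2 = 3556/4521 = 0.786552
theta_c = arcsin(0.786552) = 51.8644 degrees

51.8644


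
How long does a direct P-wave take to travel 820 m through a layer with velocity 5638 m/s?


t = x / V
= 820 / 5638
= 0.1454 s

0.1454


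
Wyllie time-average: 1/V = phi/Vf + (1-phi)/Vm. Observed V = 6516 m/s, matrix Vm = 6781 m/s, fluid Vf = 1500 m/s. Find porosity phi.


1/V - 1/Vm = 1/6516 - 1/6781 = 6e-06
1/Vf - 1/Vm = 1/1500 - 1/6781 = 0.0005192
phi = 6e-06 / 0.0005192 = 0.0116

0.0116


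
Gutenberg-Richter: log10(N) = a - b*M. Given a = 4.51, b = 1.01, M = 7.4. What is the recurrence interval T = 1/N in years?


log10(N) = 4.51 - 1.01*7.4 = -2.964
N = 10^-2.964 = 0.001086
T = 1/N = 1/0.001086 = 920.4496 years

920.4496


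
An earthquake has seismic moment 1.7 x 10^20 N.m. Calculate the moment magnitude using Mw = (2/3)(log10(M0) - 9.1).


log10(M0) = log10(1.7 x 10^20) = 20.2304
Mw = 2/3 * (20.2304 - 9.1)
= 2/3 * 11.1304
= 7.42

7.42


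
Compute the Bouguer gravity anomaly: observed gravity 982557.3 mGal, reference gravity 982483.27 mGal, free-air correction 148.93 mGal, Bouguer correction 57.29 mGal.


BA = g_obs - g_ref + FAC - BC
= 982557.3 - 982483.27 + 148.93 - 57.29
= 165.67 mGal

165.67


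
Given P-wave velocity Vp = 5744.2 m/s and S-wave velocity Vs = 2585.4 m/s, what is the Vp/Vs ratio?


Vp/Vs = 5744.2 / 2585.4
= 2.2218

2.2218


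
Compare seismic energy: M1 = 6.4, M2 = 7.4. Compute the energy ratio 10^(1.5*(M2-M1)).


M2 - M1 = 7.4 - 6.4 = 1.0
1.5 * 1.0 = 1.5
ratio = 10^1.5 = 31.62

31.62


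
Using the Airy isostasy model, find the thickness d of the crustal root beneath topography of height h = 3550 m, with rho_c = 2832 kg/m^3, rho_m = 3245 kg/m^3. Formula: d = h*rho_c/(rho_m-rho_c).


rho_m - rho_c = 3245 - 2832 = 413
d = 3550 * 2832 / 413
= 10053600 / 413
= 24342.86 m

24342.86


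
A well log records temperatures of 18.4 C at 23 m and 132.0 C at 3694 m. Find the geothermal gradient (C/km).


dT = 132.0 - 18.4 = 113.6 C
dz = 3694 - 23 = 3671 m
gradient = dT/dz * 1000 = 113.6/3671 * 1000 = 30.9452 C/km

30.9452


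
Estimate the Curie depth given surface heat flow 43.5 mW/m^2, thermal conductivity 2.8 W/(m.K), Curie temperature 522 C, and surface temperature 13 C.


T_Curie - T_surf = 522 - 13 = 509 C
Convert q to W/m^2: 43.5 mW/m^2 = 0.0435 W/m^2
d = 509 * 2.8 / 0.0435 = 32763.22 m

32763.22


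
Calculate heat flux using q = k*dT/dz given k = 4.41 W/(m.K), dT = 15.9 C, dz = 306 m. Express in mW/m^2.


q = k * dT / dz * 1000
= 4.41 * 15.9 / 306 * 1000
= 0.229147 * 1000
= 229.1471 mW/m^2

229.1471


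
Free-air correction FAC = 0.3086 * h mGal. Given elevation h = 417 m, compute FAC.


FAC = 0.3086 * h
= 0.3086 * 417
= 128.6862 mGal

128.6862


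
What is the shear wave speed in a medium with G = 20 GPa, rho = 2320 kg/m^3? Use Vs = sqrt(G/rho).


Convert G to Pa: G = 20e9 Pa
Compute G/rho = 20e9 / 2320 = 8620689.6552
Vs = sqrt(8620689.6552) = 2936.1 m/s

2936.1


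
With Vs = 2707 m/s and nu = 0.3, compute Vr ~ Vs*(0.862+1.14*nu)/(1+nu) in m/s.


Numerator factor = 0.862 + 1.14*0.3 = 1.204
Denominator = 1 + 0.3 = 1.3
Vr = 2707 * 1.204 / 1.3 = 2507.1 m/s

2507.1


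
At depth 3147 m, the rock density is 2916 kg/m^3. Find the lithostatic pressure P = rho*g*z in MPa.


P = rho * g * z / 1e6
= 2916 * 9.81 * 3147 / 1e6
= 90022956.12 / 1e6
= 90.023 MPa

90.023


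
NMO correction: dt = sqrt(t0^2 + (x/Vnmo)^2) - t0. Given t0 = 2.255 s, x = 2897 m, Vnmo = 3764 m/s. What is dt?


x/Vnmo = 2897/3764 = 0.76966
(x/Vnmo)^2 = 0.592376
t0^2 = 5.085025
sqrt(5.085025 + 0.592376) = 2.38273
dt = 2.38273 - 2.255 = 0.12773

0.12773


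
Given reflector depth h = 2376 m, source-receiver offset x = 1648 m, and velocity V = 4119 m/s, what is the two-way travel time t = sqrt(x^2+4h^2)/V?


x^2 + 4h^2 = 1648^2 + 4*2376^2 = 2715904 + 22581504 = 25297408
sqrt(25297408) = 5029.6529
t = 5029.6529 / 4119 = 1.2211 s

1.2211


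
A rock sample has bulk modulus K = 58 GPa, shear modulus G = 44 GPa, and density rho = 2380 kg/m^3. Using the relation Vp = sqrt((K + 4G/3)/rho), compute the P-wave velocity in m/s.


First compute the effective modulus:
K + 4G/3 = 58e9 + 4*44e9/3 = 116666666666.67 Pa
Then divide by density:
116666666666.67 / 2380 = 49019607.8431 Pa/(kg/m^3)
Take the square root:
Vp = sqrt(49019607.8431) = 7001.4 m/s

7001.4


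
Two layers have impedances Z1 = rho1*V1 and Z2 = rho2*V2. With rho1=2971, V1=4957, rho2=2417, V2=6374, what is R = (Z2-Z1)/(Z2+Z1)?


Z1 = 2971 * 4957 = 14727247
Z2 = 2417 * 6374 = 15405958
R = (15405958 - 14727247) / (15405958 + 14727247) = 678711 / 30133205 = 0.0225

0.0225


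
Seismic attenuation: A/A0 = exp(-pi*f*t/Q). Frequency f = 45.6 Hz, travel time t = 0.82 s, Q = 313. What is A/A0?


pi*f*t/Q = pi*45.6*0.82/313 = 0.375305
A/A0 = exp(-0.375305) = 0.68708

0.68708


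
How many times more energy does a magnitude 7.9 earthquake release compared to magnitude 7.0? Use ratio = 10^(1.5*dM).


M2 - M1 = 7.9 - 7.0 = 0.9
1.5 * 0.9 = 1.35
ratio = 10^1.35 = 22.39

22.39


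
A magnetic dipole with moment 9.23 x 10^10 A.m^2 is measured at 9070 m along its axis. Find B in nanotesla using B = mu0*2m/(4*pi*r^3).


m = 9.23 x 10^10 = 92300000000 A.m^2
2m = 184600000000 A.m^2
r^3 = 9070^3 = 746142643000
B = (4pi*10^-7) * 184600000000 / (4*pi * 746142643000) * 1e9
= 231975.201541 / 9376304983115.49 * 1e9
= 24.7406 nT

24.7406


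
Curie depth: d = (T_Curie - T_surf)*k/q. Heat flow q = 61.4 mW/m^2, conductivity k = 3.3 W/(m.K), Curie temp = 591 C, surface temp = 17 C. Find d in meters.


T_Curie - T_surf = 591 - 17 = 574 C
Convert q to W/m^2: 61.4 mW/m^2 = 0.0614 W/m^2
d = 574 * 3.3 / 0.0614 = 30850.16 m

30850.16


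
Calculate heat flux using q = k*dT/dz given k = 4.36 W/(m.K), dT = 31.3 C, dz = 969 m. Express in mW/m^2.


q = k * dT / dz * 1000
= 4.36 * 31.3 / 969 * 1000
= 0.140834 * 1000
= 140.8338 mW/m^2

140.8338


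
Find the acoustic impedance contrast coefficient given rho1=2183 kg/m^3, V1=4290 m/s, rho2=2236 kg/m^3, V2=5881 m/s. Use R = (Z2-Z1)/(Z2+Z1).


Z1 = 2183 * 4290 = 9365070
Z2 = 2236 * 5881 = 13149916
R = (13149916 - 9365070) / (13149916 + 9365070) = 3784846 / 22514986 = 0.1681

0.1681


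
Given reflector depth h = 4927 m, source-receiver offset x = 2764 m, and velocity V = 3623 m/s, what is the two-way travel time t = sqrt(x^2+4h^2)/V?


x^2 + 4h^2 = 2764^2 + 4*4927^2 = 7639696 + 97101316 = 104741012
sqrt(104741012) = 10234.3056
t = 10234.3056 / 3623 = 2.8248 s

2.8248


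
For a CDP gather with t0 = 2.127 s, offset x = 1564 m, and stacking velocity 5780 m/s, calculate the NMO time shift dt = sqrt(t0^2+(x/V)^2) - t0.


x/Vnmo = 1564/5780 = 0.270588
(x/Vnmo)^2 = 0.073218
t0^2 = 4.524129
sqrt(4.524129 + 0.073218) = 2.144142
dt = 2.144142 - 2.127 = 0.017142

0.017142


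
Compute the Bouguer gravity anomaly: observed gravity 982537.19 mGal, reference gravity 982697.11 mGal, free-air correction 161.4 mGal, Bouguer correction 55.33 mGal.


BA = g_obs - g_ref + FAC - BC
= 982537.19 - 982697.11 + 161.4 - 55.33
= -53.85 mGal

-53.85


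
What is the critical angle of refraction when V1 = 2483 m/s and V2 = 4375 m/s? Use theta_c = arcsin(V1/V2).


V1/V2 = 2483/4375 = 0.567543
theta_c = arcsin(0.567543) = 34.5791 degrees

34.5791


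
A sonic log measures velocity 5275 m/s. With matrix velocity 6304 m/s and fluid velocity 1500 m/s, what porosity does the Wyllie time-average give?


1/V - 1/Vm = 1/5275 - 1/6304 = 3.094e-05
1/Vf - 1/Vm = 1/1500 - 1/6304 = 0.00050804
phi = 3.094e-05 / 0.00050804 = 0.0609

0.0609


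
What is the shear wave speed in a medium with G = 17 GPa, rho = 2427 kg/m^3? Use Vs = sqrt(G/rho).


Convert G to Pa: G = 17e9 Pa
Compute G/rho = 17e9 / 2427 = 7004532.3445
Vs = sqrt(7004532.3445) = 2646.61 m/s

2646.61


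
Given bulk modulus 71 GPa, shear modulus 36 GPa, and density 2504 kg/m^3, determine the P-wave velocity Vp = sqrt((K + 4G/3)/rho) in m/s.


First compute the effective modulus:
K + 4G/3 = 71e9 + 4*36e9/3 = 119000000000.0 Pa
Then divide by density:
119000000000.0 / 2504 = 47523961.6613 Pa/(kg/m^3)
Take the square root:
Vp = sqrt(47523961.6613) = 6893.76 m/s

6893.76


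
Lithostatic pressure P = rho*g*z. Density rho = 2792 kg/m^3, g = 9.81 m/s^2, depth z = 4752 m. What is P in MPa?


P = rho * g * z / 1e6
= 2792 * 9.81 * 4752 / 1e6
= 130154999.04 / 1e6
= 130.155 MPa

130.155


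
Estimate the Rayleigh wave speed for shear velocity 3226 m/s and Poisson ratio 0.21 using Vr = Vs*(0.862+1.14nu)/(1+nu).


Numerator factor = 0.862 + 1.14*0.21 = 1.1014
Denominator = 1 + 0.21 = 1.21
Vr = 3226 * 1.1014 / 1.21 = 2936.46 m/s

2936.46


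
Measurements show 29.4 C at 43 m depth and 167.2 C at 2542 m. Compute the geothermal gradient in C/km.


dT = 167.2 - 29.4 = 137.8 C
dz = 2542 - 43 = 2499 m
gradient = dT/dz * 1000 = 137.8/2499 * 1000 = 55.1421 C/km

55.1421


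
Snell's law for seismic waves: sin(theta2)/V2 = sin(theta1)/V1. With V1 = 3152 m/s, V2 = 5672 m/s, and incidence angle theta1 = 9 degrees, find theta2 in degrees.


sin(theta1) = sin(9 deg) = 0.156434
sin(theta2) = V2/V1 * sin(theta1) = 5672/3152 * 0.156434 = 0.281503
theta2 = arcsin(0.281503) = 16.3499 degrees

16.3499


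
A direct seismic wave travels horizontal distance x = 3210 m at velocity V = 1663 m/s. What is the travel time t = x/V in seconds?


t = x / V
= 3210 / 1663
= 1.9302 s

1.9302


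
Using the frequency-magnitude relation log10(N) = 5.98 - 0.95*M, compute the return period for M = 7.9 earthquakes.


log10(N) = 5.98 - 0.95*7.9 = -1.525
N = 10^-1.525 = 0.029854
T = 1/N = 1/0.029854 = 33.4965 years

33.4965


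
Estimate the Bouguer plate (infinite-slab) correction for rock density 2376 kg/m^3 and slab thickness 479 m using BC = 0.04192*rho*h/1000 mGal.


BC = 0.04192 * rho * h / 1000
= 0.04192 * 2376 * 479 / 1000
= 47.7093 mGal

47.7093


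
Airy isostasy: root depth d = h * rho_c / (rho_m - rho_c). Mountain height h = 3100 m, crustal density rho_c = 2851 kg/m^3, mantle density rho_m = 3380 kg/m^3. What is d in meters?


rho_m - rho_c = 3380 - 2851 = 529
d = 3100 * 2851 / 529
= 8838100 / 529
= 16707.18 m

16707.18


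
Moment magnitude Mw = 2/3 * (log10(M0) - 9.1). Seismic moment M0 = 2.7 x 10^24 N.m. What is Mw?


log10(M0) = log10(2.7 x 10^24) = 24.4314
Mw = 2/3 * (24.4314 - 9.1)
= 2/3 * 15.3314
= 10.22

10.22


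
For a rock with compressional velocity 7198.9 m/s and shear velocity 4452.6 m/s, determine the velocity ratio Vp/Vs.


Vp/Vs = 7198.9 / 4452.6
= 1.6168

1.6168


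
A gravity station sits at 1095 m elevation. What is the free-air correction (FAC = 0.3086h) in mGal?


FAC = 0.3086 * h
= 0.3086 * 1095
= 337.917 mGal

337.917


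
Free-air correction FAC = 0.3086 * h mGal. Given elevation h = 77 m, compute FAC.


FAC = 0.3086 * h
= 0.3086 * 77
= 23.7622 mGal

23.7622


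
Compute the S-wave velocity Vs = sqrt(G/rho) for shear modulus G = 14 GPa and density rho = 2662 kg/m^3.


Convert G to Pa: G = 14e9 Pa
Compute G/rho = 14e9 / 2662 = 5259203.6063
Vs = sqrt(5259203.6063) = 2293.3 m/s

2293.3


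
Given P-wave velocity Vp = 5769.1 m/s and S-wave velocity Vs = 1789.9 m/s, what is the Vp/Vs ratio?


Vp/Vs = 5769.1 / 1789.9
= 3.2231

3.2231


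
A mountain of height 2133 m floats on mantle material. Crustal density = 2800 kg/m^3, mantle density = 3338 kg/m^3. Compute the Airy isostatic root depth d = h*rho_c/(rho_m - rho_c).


rho_m - rho_c = 3338 - 2800 = 538
d = 2133 * 2800 / 538
= 5972400 / 538
= 11101.12 m

11101.12


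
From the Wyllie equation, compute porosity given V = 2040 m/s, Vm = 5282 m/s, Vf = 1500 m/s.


1/V - 1/Vm = 1/2040 - 1/5282 = 0.00030087
1/Vf - 1/Vm = 1/1500 - 1/5282 = 0.00047734
phi = 0.00030087 / 0.00047734 = 0.6303

0.6303


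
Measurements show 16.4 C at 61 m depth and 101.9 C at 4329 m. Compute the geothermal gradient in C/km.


dT = 101.9 - 16.4 = 85.5 C
dz = 4329 - 61 = 4268 m
gradient = dT/dz * 1000 = 85.5/4268 * 1000 = 20.0328 C/km

20.0328


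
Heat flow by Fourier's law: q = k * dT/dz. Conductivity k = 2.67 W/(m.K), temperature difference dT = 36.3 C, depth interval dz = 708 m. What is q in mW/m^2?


q = k * dT / dz * 1000
= 2.67 * 36.3 / 708 * 1000
= 0.136894 * 1000
= 136.8941 mW/m^2

136.8941


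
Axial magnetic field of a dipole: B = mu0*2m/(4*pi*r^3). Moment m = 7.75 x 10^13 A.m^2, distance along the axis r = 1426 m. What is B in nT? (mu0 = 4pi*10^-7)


m = 7.75 x 10^13 = 77500000000000 A.m^2
2m = 155000000000000 A.m^2
r^3 = 1426^3 = 2899736776
B = (4pi*10^-7) * 155000000000000 / (4*pi * 2899736776) * 1e9
= 194778744.522567 / 36439167011.3 * 1e9
= 5345312.7637 nT

5345312.7637


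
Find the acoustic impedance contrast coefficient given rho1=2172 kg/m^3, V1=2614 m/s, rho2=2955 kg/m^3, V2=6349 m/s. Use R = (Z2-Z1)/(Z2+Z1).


Z1 = 2172 * 2614 = 5677608
Z2 = 2955 * 6349 = 18761295
R = (18761295 - 5677608) / (18761295 + 5677608) = 13083687 / 24438903 = 0.5354

0.5354


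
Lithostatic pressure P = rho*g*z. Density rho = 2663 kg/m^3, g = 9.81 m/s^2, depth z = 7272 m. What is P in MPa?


P = rho * g * z / 1e6
= 2663 * 9.81 * 7272 / 1e6
= 189973946.16 / 1e6
= 189.9739 MPa

189.9739


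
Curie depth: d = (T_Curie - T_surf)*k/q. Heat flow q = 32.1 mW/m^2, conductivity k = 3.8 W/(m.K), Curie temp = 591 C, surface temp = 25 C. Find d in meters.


T_Curie - T_surf = 591 - 25 = 566 C
Convert q to W/m^2: 32.1 mW/m^2 = 0.0321 W/m^2
d = 566 * 3.8 / 0.0321 = 67003.12 m

67003.12


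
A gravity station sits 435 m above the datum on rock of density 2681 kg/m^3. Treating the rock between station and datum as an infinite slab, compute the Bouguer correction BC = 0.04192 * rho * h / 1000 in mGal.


BC = 0.04192 * rho * h / 1000
= 0.04192 * 2681 * 435 / 1000
= 48.8886 mGal

48.8886


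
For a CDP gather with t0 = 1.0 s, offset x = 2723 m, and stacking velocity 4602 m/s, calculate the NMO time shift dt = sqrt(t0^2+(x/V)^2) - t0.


x/Vnmo = 2723/4602 = 0.591699
(x/Vnmo)^2 = 0.350108
t0^2 = 1.0
sqrt(1.0 + 0.350108) = 1.161941
dt = 1.161941 - 1.0 = 0.161941

0.161941


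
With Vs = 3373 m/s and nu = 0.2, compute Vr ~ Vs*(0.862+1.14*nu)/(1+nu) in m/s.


Numerator factor = 0.862 + 1.14*0.2 = 1.09
Denominator = 1 + 0.2 = 1.2
Vr = 3373 * 1.09 / 1.2 = 3063.81 m/s

3063.81


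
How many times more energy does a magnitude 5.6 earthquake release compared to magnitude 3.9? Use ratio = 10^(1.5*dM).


M2 - M1 = 5.6 - 3.9 = 1.7
1.5 * 1.7 = 2.55
ratio = 10^2.55 = 354.81

354.81


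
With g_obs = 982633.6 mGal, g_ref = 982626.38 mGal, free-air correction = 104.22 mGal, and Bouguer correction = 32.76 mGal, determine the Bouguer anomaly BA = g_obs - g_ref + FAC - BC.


BA = g_obs - g_ref + FAC - BC
= 982633.6 - 982626.38 + 104.22 - 32.76
= 78.68 mGal

78.68


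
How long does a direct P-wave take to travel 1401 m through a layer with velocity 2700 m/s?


t = x / V
= 1401 / 2700
= 0.5189 s

0.5189


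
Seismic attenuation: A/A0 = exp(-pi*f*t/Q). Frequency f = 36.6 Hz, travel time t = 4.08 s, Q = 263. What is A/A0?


pi*f*t/Q = pi*36.6*4.08/263 = 1.783756
A/A0 = exp(-1.783756) = 0.168006

0.168006


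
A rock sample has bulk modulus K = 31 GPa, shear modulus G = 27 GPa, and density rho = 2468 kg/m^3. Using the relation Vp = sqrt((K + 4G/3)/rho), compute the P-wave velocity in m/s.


First compute the effective modulus:
K + 4G/3 = 31e9 + 4*27e9/3 = 67000000000.0 Pa
Then divide by density:
67000000000.0 / 2468 = 27147487.8444 Pa/(kg/m^3)
Take the square root:
Vp = sqrt(27147487.8444) = 5210.33 m/s

5210.33


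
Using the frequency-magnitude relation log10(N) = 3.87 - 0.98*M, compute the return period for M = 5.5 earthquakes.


log10(N) = 3.87 - 0.98*5.5 = -1.52
N = 10^-1.52 = 0.0302
T = 1/N = 1/0.0302 = 33.1131 years

33.1131


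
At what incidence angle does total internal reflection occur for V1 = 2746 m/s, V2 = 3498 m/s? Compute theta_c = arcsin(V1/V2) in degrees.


V1/V2 = 2746/3498 = 0.78502
theta_c = arcsin(0.78502) = 51.7225 degrees

51.7225


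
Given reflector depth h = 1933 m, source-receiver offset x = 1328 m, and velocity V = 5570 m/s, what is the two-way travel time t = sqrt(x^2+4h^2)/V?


x^2 + 4h^2 = 1328^2 + 4*1933^2 = 1763584 + 14945956 = 16709540
sqrt(16709540) = 4087.7304
t = 4087.7304 / 5570 = 0.7339 s

0.7339


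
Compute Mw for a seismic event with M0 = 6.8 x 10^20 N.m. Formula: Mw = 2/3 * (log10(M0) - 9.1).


log10(M0) = log10(6.8 x 10^20) = 20.8325
Mw = 2/3 * (20.8325 - 9.1)
= 2/3 * 11.7325
= 7.82

7.82


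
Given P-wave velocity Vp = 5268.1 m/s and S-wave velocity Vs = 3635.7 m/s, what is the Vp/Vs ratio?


Vp/Vs = 5268.1 / 3635.7
= 1.449

1.449


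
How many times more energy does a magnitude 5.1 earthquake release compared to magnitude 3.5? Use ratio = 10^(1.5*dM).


M2 - M1 = 5.1 - 3.5 = 1.6
1.5 * 1.6 = 2.4
ratio = 10^2.4 = 251.19

251.19


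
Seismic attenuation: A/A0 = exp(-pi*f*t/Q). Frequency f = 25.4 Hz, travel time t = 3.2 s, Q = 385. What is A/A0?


pi*f*t/Q = pi*25.4*3.2/385 = 0.663243
A/A0 = exp(-0.663243) = 0.515178

0.515178


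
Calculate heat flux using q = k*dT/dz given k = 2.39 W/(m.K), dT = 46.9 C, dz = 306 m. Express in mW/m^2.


q = k * dT / dz * 1000
= 2.39 * 46.9 / 306 * 1000
= 0.36631 * 1000
= 366.3105 mW/m^2

366.3105


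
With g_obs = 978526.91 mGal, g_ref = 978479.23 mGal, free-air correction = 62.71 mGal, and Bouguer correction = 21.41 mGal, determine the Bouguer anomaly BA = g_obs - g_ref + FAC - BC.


BA = g_obs - g_ref + FAC - BC
= 978526.91 - 978479.23 + 62.71 - 21.41
= 88.98 mGal

88.98


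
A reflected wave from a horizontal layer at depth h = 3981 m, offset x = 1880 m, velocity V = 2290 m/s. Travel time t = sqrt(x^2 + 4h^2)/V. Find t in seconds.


x^2 + 4h^2 = 1880^2 + 4*3981^2 = 3534400 + 63393444 = 66927844
sqrt(66927844) = 8180.944
t = 8180.944 / 2290 = 3.5725 s

3.5725


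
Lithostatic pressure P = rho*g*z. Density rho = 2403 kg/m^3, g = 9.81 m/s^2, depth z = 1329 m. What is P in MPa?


P = rho * g * z / 1e6
= 2403 * 9.81 * 1329 / 1e6
= 31329088.47 / 1e6
= 31.3291 MPa

31.3291


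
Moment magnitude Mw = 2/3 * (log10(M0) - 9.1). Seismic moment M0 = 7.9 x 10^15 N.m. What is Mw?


log10(M0) = log10(7.9 x 10^15) = 15.8976
Mw = 2/3 * (15.8976 - 9.1)
= 2/3 * 6.7976
= 4.53

4.53


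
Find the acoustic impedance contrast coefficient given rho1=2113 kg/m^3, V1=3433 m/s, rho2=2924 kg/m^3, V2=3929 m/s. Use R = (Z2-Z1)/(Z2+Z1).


Z1 = 2113 * 3433 = 7253929
Z2 = 2924 * 3929 = 11488396
R = (11488396 - 7253929) / (11488396 + 7253929) = 4234467 / 18742325 = 0.2259

0.2259


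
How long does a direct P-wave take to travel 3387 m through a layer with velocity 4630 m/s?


t = x / V
= 3387 / 4630
= 0.7315 s

0.7315


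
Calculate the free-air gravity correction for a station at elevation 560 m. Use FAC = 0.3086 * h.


FAC = 0.3086 * h
= 0.3086 * 560
= 172.816 mGal

172.816


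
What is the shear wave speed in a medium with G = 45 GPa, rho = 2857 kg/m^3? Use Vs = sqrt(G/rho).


Convert G to Pa: G = 45e9 Pa
Compute G/rho = 45e9 / 2857 = 15750787.5394
Vs = sqrt(15750787.5394) = 3968.73 m/s

3968.73


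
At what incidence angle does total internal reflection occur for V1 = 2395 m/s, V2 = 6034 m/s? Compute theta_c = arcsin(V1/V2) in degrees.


V1/V2 = 2395/6034 = 0.396917
theta_c = arcsin(0.396917) = 23.3856 degrees

23.3856


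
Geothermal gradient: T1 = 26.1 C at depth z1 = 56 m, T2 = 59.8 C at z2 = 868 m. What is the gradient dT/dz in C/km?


dT = 59.8 - 26.1 = 33.7 C
dz = 868 - 56 = 812 m
gradient = dT/dz * 1000 = 33.7/812 * 1000 = 41.5025 C/km

41.5025


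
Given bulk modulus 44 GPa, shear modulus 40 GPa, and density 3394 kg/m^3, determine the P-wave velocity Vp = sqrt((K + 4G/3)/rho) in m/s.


First compute the effective modulus:
K + 4G/3 = 44e9 + 4*40e9/3 = 97333333333.33 Pa
Then divide by density:
97333333333.33 / 3394 = 28678059.3204 Pa/(kg/m^3)
Take the square root:
Vp = sqrt(28678059.3204) = 5355.19 m/s

5355.19


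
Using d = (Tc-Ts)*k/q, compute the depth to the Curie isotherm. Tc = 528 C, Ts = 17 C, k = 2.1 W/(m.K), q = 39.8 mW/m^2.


T_Curie - T_surf = 528 - 17 = 511 C
Convert q to W/m^2: 39.8 mW/m^2 = 0.0398 W/m^2
d = 511 * 2.1 / 0.0398 = 26962.31 m

26962.31


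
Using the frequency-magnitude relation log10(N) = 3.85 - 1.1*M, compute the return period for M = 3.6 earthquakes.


log10(N) = 3.85 - 1.1*3.6 = -0.11
N = 10^-0.11 = 0.776247
T = 1/N = 1/0.776247 = 1.2882 years

1.2882


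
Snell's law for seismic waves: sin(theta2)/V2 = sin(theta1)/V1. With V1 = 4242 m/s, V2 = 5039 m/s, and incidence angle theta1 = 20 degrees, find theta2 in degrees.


sin(theta1) = sin(20 deg) = 0.34202
sin(theta2) = V2/V1 * sin(theta1) = 5039/4242 * 0.34202 = 0.40628
theta2 = arcsin(0.40628) = 23.9714 degrees

23.9714


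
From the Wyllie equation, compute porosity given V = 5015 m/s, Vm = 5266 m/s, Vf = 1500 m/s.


1/V - 1/Vm = 1/5015 - 1/5266 = 9.5e-06
1/Vf - 1/Vm = 1/1500 - 1/5266 = 0.00047677
phi = 9.5e-06 / 0.00047677 = 0.0199

0.0199


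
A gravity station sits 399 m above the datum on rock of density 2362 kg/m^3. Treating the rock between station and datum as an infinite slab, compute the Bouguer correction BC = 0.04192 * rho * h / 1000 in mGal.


BC = 0.04192 * rho * h / 1000
= 0.04192 * 2362 * 399 / 1000
= 39.507 mGal

39.507


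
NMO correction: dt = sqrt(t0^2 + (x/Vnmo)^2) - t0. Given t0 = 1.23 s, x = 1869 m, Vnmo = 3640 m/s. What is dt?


x/Vnmo = 1869/3640 = 0.513462
(x/Vnmo)^2 = 0.263643
t0^2 = 1.5129
sqrt(1.5129 + 0.263643) = 1.33287
dt = 1.33287 - 1.23 = 0.10287

0.10287


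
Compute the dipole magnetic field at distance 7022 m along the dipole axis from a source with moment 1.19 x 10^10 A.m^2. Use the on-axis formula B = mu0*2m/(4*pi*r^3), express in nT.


m = 1.19 x 10^10 = 11900000000 A.m^2
2m = 23800000000 A.m^2
r^3 = 7022^3 = 346244174648
B = (4pi*10^-7) * 23800000000 / (4*pi * 346244174648) * 1e9
= 29907.962062 / 4351032621689.67 * 1e9
= 6.8738 nT

6.8738


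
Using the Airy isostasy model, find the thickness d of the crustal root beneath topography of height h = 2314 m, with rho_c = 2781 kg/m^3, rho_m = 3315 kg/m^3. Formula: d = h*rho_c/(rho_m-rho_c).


rho_m - rho_c = 3315 - 2781 = 534
d = 2314 * 2781 / 534
= 6435234 / 534
= 12051.0 m

12051.0


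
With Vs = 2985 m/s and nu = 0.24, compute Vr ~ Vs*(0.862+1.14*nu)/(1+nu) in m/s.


Numerator factor = 0.862 + 1.14*0.24 = 1.1356
Denominator = 1 + 0.24 = 1.24
Vr = 2985 * 1.1356 / 1.24 = 2733.68 m/s

2733.68


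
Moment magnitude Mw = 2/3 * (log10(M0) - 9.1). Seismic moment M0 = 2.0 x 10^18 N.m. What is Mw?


log10(M0) = log10(2.0 x 10^18) = 18.301
Mw = 2/3 * (18.301 - 9.1)
= 2/3 * 9.201
= 6.13

6.13


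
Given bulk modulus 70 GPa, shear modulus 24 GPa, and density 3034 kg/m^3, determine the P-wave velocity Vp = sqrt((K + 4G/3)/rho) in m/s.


First compute the effective modulus:
K + 4G/3 = 70e9 + 4*24e9/3 = 102000000000.0 Pa
Then divide by density:
102000000000.0 / 3034 = 33618984.8385 Pa/(kg/m^3)
Take the square root:
Vp = sqrt(33618984.8385) = 5798.19 m/s

5798.19


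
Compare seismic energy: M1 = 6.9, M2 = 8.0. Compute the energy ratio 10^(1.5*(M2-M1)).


M2 - M1 = 8.0 - 6.9 = 1.1
1.5 * 1.1 = 1.65
ratio = 10^1.65 = 44.67

44.67


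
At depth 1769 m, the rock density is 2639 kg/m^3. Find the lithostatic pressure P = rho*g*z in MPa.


P = rho * g * z / 1e6
= 2639 * 9.81 * 1769 / 1e6
= 45796915.71 / 1e6
= 45.7969 MPa

45.7969


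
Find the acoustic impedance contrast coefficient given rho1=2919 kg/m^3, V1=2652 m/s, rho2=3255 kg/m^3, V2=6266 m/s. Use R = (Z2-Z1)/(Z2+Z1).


Z1 = 2919 * 2652 = 7741188
Z2 = 3255 * 6266 = 20395830
R = (20395830 - 7741188) / (20395830 + 7741188) = 12654642 / 28137018 = 0.4498

0.4498


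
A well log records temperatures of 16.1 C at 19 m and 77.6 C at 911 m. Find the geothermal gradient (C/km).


dT = 77.6 - 16.1 = 61.5 C
dz = 911 - 19 = 892 m
gradient = dT/dz * 1000 = 61.5/892 * 1000 = 68.9462 C/km

68.9462


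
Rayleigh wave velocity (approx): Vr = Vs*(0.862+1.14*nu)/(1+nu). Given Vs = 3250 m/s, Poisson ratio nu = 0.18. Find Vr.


Numerator factor = 0.862 + 1.14*0.18 = 1.0672
Denominator = 1 + 0.18 = 1.18
Vr = 3250 * 1.0672 / 1.18 = 2939.32 m/s

2939.32


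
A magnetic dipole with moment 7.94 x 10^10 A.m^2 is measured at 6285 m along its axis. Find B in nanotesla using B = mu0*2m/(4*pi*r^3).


m = 7.94 x 10^10 = 79400000000 A.m^2
2m = 158800000000 A.m^2
r^3 = 6285^3 = 248265199125
B = (4pi*10^-7) * 158800000000 / (4*pi * 248265199125) * 1e9
= 199553.965356 / 3119792502852.43 * 1e9
= 63.9639 nT

63.9639


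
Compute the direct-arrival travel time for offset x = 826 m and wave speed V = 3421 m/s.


t = x / V
= 826 / 3421
= 0.2414 s

0.2414


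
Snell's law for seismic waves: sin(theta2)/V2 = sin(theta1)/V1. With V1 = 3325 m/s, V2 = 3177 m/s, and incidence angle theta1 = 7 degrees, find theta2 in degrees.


sin(theta1) = sin(7 deg) = 0.121869
sin(theta2) = V2/V1 * sin(theta1) = 3177/3325 * 0.121869 = 0.116445
theta2 = arcsin(0.116445) = 6.687 degrees

6.687


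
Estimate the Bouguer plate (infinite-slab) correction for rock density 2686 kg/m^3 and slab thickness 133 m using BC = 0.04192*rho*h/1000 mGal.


BC = 0.04192 * rho * h / 1000
= 0.04192 * 2686 * 133 / 1000
= 14.9754 mGal

14.9754


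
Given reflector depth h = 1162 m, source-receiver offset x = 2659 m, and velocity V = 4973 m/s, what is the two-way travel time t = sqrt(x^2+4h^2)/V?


x^2 + 4h^2 = 2659^2 + 4*1162^2 = 7070281 + 5400976 = 12471257
sqrt(12471257) = 3531.4667
t = 3531.4667 / 4973 = 0.7101 s

0.7101


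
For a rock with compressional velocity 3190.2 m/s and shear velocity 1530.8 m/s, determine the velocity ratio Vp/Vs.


Vp/Vs = 3190.2 / 1530.8
= 2.084

2.084


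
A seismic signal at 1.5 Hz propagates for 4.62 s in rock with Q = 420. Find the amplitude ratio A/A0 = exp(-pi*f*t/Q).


pi*f*t/Q = pi*1.5*4.62/420 = 0.051836
A/A0 = exp(-0.051836) = 0.949484

0.949484


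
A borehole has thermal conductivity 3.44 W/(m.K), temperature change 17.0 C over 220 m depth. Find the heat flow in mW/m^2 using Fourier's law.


q = k * dT / dz * 1000
= 3.44 * 17.0 / 220 * 1000
= 0.265818 * 1000
= 265.8182 mW/m^2

265.8182
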